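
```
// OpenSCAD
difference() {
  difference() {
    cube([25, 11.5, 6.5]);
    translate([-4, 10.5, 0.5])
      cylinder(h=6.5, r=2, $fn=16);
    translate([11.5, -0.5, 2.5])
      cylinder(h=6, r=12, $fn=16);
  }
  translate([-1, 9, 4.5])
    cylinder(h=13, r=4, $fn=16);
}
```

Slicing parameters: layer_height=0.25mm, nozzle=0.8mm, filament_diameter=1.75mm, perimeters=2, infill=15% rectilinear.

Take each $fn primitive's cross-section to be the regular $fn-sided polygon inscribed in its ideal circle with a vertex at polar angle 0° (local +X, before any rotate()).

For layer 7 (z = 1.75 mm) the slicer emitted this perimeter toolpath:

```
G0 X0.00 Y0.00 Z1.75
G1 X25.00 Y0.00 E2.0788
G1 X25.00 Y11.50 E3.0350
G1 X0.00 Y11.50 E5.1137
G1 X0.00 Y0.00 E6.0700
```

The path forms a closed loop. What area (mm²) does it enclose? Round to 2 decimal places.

Apply the shoelace formula to the sequence of (X, Y) vertices; enclosed area = 287.50 mm².

287.50 mm²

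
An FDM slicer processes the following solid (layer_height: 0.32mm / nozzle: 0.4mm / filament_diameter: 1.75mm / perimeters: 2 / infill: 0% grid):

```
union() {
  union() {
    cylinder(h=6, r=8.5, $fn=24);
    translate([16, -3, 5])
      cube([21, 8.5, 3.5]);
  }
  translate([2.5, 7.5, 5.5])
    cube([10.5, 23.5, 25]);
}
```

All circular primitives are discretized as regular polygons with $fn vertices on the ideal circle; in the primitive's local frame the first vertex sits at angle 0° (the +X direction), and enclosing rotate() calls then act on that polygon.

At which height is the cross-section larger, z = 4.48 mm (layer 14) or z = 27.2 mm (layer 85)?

layer 85 (z = 27.2 mm)

Layer 14 (z = 4.48): the r=8.5 cylinder gives a regular 24-gon of circumradius 8.5 (constant along its height) (area = (24/2)·8.500²·sin(360°/24) = 224.40 mm²); the cube at (16, -3) is not intersected at this z (z outside [5, 8.5]); Taking the union: only the r=8.5 cylinder is present, so the union is just that shape — area = 224.40 mm²; the cube at (2.5, 7.5) does not reach this height (z outside [5.5, 30.5]); Combining (union): only that combined region is present, so the union is just that shape — area = 224.40 mm². So its area = 224.40 mm². Layer 85 (z = 27.2): the cylinder does not reach this height (z outside [0, 6]); the cube at (16, -3) is absent (z outside [5, 8.5]); Taking the union: nothing is present at this height; the 10.5×23.5 cube at (2.5, 7.5) contributes its full rectangle (area 246.75 mm²); Taking the union: only the 10.5×23.5 cube at (2.5, 7.5) is present, so the union is just that shape — area = 246.75 mm². So its area = 246.75 mm². Layer 85 is larger (246.75 vs 224.40 mm²).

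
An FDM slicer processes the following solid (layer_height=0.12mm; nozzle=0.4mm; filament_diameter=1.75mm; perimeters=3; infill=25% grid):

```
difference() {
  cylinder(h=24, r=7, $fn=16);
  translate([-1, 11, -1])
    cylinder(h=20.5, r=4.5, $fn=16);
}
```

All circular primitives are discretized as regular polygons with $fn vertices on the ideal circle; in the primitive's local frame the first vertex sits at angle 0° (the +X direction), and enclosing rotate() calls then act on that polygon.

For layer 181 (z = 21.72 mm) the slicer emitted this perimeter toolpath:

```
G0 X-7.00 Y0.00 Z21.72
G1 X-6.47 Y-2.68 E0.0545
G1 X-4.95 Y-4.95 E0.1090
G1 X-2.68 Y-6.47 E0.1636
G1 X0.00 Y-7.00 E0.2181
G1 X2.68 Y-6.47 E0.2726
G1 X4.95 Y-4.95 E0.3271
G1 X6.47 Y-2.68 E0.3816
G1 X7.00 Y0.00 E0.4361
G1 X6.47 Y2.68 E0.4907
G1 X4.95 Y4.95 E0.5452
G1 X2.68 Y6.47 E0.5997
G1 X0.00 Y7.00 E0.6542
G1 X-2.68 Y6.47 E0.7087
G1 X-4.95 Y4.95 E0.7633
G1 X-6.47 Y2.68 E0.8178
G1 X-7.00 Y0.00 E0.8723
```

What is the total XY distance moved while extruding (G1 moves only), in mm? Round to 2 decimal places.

Sum the Euclidean lengths of each G1 segment: total = 43.71 mm.

43.71 mm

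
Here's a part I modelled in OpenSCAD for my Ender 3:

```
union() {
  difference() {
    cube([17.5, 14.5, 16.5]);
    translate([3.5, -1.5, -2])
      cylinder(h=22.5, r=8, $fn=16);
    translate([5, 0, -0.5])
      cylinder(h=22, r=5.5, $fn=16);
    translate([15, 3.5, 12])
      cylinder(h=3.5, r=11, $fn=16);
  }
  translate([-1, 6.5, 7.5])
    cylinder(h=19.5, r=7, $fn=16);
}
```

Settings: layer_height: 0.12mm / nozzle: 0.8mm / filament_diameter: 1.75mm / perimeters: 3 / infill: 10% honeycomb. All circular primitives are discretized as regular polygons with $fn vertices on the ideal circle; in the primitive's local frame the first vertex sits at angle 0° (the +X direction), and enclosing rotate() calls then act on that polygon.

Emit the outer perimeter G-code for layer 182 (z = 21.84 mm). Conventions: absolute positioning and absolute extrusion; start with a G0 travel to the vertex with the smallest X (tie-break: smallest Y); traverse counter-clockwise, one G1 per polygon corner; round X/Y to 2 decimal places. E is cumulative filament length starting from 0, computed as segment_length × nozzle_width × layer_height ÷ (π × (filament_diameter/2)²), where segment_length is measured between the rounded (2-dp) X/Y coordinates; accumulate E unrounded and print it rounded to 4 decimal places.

G0 X-8.00 Y6.50 Z21.84
G1 X-7.47 Y3.82 E0.1090
G1 X-5.95 Y1.55 E0.2181
G1 X-3.68 Y0.03 E0.3271
G1 X-1.00 Y-0.50 E0.4361
G1 X1.68 Y0.03 E0.5452
G1 X3.95 Y1.55 E0.6542
G1 X5.47 Y3.82 E0.7633
G1 X6.00 Y6.50 E0.8723
G1 X5.47 Y9.18 E0.9813
G1 X3.95 Y11.45 E1.0904
G1 X1.68 Y12.97 E1.1994
G1 X-1.00 Y13.50 E1.3084
G1 X-3.68 Y12.97 E1.4175
G1 X-5.95 Y11.45 E1.5265
G1 X-7.47 Y9.18 E1.6355
G1 X-8.00 Y6.50 E1.7446

At z = 21.84 mm: the cube does not reach this height (z outside [0, 16.5]); the cylinder at (3.5, -1.5) does not reach this height (z outside [-2, 20.5]); the cylinder at (5, 0) is not intersected at this z (z outside [-0.5, 21.5]); the cylinder at (15, 3.5) is absent (z outside [12, 15.5]); Taking the first minus the rest: the first operand is absent here, so nothing remains; the cylinder at (-1, 6.5): section is a regular 16-gon, circumradius r=7; Merging all regions: only the r=7 cylinder at (-1, 6.5) is present, so the union is just that shape — 1 connected region. The outline is a single polygon with 16 vertices. Extrusion per mm of travel: 0.8 × 0.12 / (π × 0.875²) = 0.039912. Accumulating E over each segment gives final E = 1.7446.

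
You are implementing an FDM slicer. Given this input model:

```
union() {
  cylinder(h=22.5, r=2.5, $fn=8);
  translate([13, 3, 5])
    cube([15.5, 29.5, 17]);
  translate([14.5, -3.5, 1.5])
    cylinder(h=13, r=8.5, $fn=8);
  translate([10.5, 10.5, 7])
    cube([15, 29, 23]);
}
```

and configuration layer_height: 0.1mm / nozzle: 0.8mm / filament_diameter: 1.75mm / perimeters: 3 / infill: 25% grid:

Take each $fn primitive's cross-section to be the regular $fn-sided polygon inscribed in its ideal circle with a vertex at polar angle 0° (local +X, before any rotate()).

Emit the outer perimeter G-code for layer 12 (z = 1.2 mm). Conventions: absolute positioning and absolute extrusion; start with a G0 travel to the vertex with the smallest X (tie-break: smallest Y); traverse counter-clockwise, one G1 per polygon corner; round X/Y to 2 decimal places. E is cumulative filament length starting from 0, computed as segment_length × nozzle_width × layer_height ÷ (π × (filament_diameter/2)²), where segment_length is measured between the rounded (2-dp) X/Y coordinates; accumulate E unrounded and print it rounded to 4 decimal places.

G0 X-2.50 Y0.00 Z1.20
G1 X-1.77 Y-1.77 E0.0637
G1 X0.00 Y-2.50 E0.1274
G1 X1.77 Y-1.77 E0.1910
G1 X2.50 Y0.00 E0.2547
G1 X1.77 Y1.77 E0.3184
G1 X0.00 Y2.50 E0.3821
G1 X-1.77 Y1.77 E0.4458
G1 X-2.50 Y0.00 E0.5094

At z = 1.2 mm: the r=2.5 cylinder contributes a regular 8-gon of circumradius 2.5; the cube at (13, 3) does not reach this height (z outside [5, 22]); the cylinder at (14.5, -3.5) is not intersected at this z (z outside [1.5, 14.5]); the cube at (10.5, 10.5) is absent (z outside [7, 30]); Taking the union: only the r=2.5 cylinder is present, so the union is just that shape — 1 connected region. The outline is a single polygon with 8 vertices. Extrusion per mm of travel: 0.8 × 0.1 / (π × 0.875²) = 0.033260. Accumulating E over each segment gives final E = 0.5094.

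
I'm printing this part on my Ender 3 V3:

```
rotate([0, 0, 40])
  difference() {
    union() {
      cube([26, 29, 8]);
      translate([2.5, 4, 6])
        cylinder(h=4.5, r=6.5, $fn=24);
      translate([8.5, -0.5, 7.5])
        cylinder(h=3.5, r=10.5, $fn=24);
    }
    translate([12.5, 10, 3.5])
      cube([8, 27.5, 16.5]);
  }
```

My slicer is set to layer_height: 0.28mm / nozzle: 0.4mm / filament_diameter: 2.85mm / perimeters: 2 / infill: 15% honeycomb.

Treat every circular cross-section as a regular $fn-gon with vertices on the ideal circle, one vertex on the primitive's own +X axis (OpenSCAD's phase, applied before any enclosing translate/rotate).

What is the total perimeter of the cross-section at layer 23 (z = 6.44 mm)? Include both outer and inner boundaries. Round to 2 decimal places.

At z = 6.44 mm: the cube is present — its section is the full 26×29 rectangle (perimeter 110.00 mm); the r=6.5 cylinder at (2.5, 4) gives a regular 24-gon of circumradius 6.5 (constant along its height) (perimeter = 2·24·6.500·sin(180°/24) = 40.72 mm); the cylinder at (8.5, -0.5) does not reach this height (z outside [7.5, 11]); Combining (union): the regions partially overlap (shared area 82.64 mm²), so the edge portions inside another operand are dropped and the merged outline is re-measured after clipping — boundary = 116.13 mm; the cube at (12.5, 10) is present — its section is the full 8×27.5 rectangle (perimeter 71.00 mm); After the difference (first − rest): starting from the result so far, the 8×27.5 cube at (12.5, 10) partially overlaps it — only the 152.00 mm² overlap (of its 220.00 mm²) is removed, clipping the outline — boundary = 154.13 mm; (whole slice rotated 40° about Z — lengths, areas and connectivity unchanged). Overall, the cross-section is a single solid region. Total boundary length (outer) = 154.13 mm.

154.13 mm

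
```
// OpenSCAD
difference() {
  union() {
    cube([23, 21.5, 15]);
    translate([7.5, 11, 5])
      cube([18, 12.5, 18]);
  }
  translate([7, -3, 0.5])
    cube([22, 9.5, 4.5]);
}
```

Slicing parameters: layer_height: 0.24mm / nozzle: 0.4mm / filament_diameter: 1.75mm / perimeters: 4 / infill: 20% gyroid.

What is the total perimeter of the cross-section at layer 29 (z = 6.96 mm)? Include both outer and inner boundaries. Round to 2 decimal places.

98.00 mm

At z = 6.96 mm: the cube (footprint 23×21.5) is included at this height (perimeter 89.00 mm); the 18×12.5 cube at (7.5, 11) contributes its full rectangle (perimeter 61.00 mm); Combining (union): the regions partially overlap (shared area 162.75 mm²), so the edge portions inside another operand are dropped and the merged outline is re-measured after clipping — boundary = 98.00 mm; the cube at (7, -3) is absent (z outside [0.5, 5]); Subtracting the remaining from the first: none of the subtracted shapes is present at this height, so the result so far is unchanged — boundary = 98.00 mm. Overall, the cross-section is a single solid region. Total boundary length (outer) = 98.00 mm.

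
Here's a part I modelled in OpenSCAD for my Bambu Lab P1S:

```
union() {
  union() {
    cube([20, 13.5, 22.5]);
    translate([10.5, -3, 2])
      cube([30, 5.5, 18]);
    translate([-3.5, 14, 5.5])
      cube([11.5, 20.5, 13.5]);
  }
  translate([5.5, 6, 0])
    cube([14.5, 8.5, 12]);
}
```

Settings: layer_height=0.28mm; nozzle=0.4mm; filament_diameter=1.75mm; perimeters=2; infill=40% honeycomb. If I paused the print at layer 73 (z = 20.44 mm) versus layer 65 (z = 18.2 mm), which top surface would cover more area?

Layer 73 (z = 20.44): the cube (footprint 20×13.5) is included at this height (area 270.00 mm²); the cube at (10.5, -3) does not reach this height (z outside [2, 20]); the cube at (-3.5, 14) is not intersected at this z (z outside [5.5, 19]); Merging all regions: only the 20×13.5 cube is present, so the union is just that shape — area = 270.00 mm²; the cube at (5.5, 6) is not intersected at this z (z outside [0, 12]); Taking the union: only the result so far is present, so the union is just that shape — area = 270.00 mm². So its area = 270.00 mm². Layer 65 (z = 18.2): the cube is present — its section is the full 20×13.5 rectangle (area 270.00 mm²); the cube at (10.5, -3) (footprint 30×5.5) is included at this height (area 165.00 mm²); the 11.5×20.5 cube at (-3.5, 14) contributes its full rectangle (area 235.75 mm²); Merging all regions: the regions partially overlap — summed areas 670.75 mm² minus the doubly-counted overlap 23.75 mm² gives 647.00 mm² — area = 647.00 mm²; the cube at (5.5, 6) does not reach this height (z outside [0, 12]); Combining (union): only that combined region is present, so the union is just that shape — area = 647.00 mm². So its area = 647.00 mm². Layer 65 is larger (647.00 vs 270.00 mm²).

layer 65 (z = 18.2 mm)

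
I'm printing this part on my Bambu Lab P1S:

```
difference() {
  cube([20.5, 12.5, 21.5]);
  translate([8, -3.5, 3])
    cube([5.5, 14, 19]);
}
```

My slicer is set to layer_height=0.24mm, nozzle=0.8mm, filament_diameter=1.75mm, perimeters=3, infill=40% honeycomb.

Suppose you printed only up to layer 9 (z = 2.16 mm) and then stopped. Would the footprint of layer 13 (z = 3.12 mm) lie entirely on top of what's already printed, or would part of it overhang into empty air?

entirely on top

Compare the two slices. At z = 2.16: the cube is present — its section is the full 20.5×12.5 rectangle (area 256.25 mm²); the cube at (8, -3.5) does not reach this height (z outside [3, 22]); After the difference (first − rest): none of the subtracted shapes is present at this height, so the 20.5×12.5 cube is unchanged — area = 256.25 mm². At z = 3.12: the 20.5×12.5 cube contributes its full rectangle (area 256.25 mm²); the cube at (8, -3.5) is present — its section is the full 5.5×14 rectangle (area 77.00 mm²); After the difference (first − rest): starting from the 20.5×12.5 cube (256.25 mm²), the 5.5×14 cube at (8, -3.5) partially overlaps it — only the 57.75 mm² overlap (of its 77.00 mm²) is removed, clipping the outline — area = 198.50 mm². Checking containment: the cross-section at z = 3.12 is a subset of the cross-section at z = 2.16.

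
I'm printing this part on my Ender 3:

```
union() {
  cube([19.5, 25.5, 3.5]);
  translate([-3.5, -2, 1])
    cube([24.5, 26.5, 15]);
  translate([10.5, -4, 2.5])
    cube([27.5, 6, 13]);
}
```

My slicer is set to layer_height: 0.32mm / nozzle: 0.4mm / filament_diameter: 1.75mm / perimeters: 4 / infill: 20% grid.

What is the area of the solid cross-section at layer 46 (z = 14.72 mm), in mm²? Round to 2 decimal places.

At z = 14.72 mm: the cube is not intersected at this z (z outside [0, 3.5]); the 24.5×26.5 cube at (-3.5, -2) contributes its full rectangle (area 649.25 mm²); the cube at (10.5, -4) is present — its section is the full 27.5×6 rectangle (area 165.00 mm²); Merging all regions: the regions partially overlap — summed areas 814.25 mm² minus the doubly-counted overlap 42.00 mm² gives 772.25 mm² — area = 772.25 mm². Overall, the cross-section is a single solid region. Net area = 772.25 mm².

772.25 mm²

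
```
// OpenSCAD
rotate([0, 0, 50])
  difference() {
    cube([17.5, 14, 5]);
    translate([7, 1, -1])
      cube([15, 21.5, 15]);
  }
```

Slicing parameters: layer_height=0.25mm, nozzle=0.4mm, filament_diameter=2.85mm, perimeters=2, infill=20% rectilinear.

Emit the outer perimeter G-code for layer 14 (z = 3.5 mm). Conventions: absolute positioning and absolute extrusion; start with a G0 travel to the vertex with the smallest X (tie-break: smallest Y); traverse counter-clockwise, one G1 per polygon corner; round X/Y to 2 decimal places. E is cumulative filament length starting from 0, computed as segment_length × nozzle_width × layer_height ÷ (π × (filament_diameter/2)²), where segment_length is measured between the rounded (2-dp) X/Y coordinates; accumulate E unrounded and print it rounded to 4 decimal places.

G0 X-10.72 Y9.00 Z3.50
G1 X0.00 Y0.00 E0.2194
G1 X11.25 Y13.41 E0.4938
G1 X10.48 Y14.05 E0.5095
G1 X3.73 Y6.01 E0.6740
G1 X-6.23 Y14.36 E0.8778
G1 X-10.72 Y9.00 E0.9874

At z = 3.5 mm: the 17.5×14 cube contributes its full rectangle; the 15×21.5 cube at (7, 1) contributes its full rectangle; After the difference (first − rest): starting from the 17.5×14 cube, the 15×21.5 cube at (7, 1) partially overlaps it — only the 136.50 mm² overlap (of its 322.50 mm²) is removed, clipping the outline — 1 connected region; (rotated 50° about Z; rotation is an isometry so areas/perimeters/island counts are preserved). The outline is a single polygon with 6 vertices. Extrusion per mm of travel: 0.4 × 0.25 / (π × 1.425²) = 0.015675. Accumulating E over each segment gives final E = 0.9874.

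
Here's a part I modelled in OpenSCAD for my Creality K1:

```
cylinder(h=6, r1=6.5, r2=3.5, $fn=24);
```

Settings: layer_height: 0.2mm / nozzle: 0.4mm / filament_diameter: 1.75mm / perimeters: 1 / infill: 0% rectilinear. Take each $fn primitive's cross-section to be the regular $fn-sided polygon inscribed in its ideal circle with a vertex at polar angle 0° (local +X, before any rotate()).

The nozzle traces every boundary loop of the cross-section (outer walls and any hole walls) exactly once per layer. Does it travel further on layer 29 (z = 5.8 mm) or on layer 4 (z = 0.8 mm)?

Layer 29 (z = 5.8): the cone: at t=0.967 of its height the radius interpolates to r₁+(r₂−r₁)t = 3.600, giving a regular 24-gon of that circumradius (perimeter = 2·24·3.600·sin(180°/24) = 22.55 mm). So its perimeter = 22.55 mm. Layer 4 (z = 0.8): the cone (r1=6.5→r2=3.5) has section circumradius 6.100 here — a regular 24-gon (perimeter = 2·24·6.100·sin(180°/24) = 38.22 mm). So its perimeter = 38.22 mm. Layer 4 is larger (38.22 vs 22.55 mm).

layer 4 (z = 0.8 mm)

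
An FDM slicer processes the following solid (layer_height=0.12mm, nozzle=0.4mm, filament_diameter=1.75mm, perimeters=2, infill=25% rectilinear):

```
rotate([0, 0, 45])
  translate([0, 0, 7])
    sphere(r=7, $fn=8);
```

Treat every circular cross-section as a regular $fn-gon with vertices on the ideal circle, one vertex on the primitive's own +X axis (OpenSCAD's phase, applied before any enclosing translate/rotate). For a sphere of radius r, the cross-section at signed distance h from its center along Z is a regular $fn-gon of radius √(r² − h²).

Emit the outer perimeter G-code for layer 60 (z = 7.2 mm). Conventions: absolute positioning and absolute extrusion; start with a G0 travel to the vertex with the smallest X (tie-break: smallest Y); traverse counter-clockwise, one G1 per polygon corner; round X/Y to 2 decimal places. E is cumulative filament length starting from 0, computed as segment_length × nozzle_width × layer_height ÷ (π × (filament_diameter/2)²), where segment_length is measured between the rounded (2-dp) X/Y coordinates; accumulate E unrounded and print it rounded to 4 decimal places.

G0 X-7.00 Y0.00 Z7.20
G1 X-4.95 Y-4.95 E0.1069
G1 X0.00 Y-7.00 E0.2138
G1 X4.95 Y-4.95 E0.3208
G1 X7.00 Y0.00 E0.4277
G1 X4.95 Y4.95 E0.5346
G1 X0.00 Y7.00 E0.6415
G1 X-4.95 Y4.95 E0.7484
G1 X-7.00 Y0.00 E0.8554

At z = 7.2 mm: the r=7 sphere contributes a regular 8-gon of circumradius √(7²−0.2²) = 6.997; (whole slice rotated 45° about Z — lengths, areas and connectivity unchanged). The outline is a single polygon with 8 vertices. Extrusion per mm of travel: 0.4 × 0.12 / (π × 0.875²) = 0.019956. Accumulating E over each segment gives final E = 0.8554.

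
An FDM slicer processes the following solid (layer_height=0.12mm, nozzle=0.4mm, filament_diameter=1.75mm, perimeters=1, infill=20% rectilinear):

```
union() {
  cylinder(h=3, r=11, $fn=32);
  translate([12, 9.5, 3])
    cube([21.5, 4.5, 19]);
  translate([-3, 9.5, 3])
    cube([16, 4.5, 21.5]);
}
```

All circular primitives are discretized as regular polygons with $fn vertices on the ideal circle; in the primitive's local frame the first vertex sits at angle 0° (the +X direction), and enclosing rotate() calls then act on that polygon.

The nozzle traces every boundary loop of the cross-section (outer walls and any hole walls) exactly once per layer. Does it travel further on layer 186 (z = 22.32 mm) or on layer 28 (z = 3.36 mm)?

Layer 186 (z = 22.32): the cylinder is not intersected at this z (z outside [0, 3]); the cube at (12, 9.5) is absent (z outside [3, 22]); the cube at (-3, 9.5) (footprint 16×4.5) is included at this height (perimeter 41.00 mm); Combining (union): only the 16×4.5 cube at (-3, 9.5) is present, so the union is just that shape — boundary = 41.00 mm. So its perimeter = 41.00 mm. Layer 28 (z = 3.36): the cylinder is not intersected at this z (z outside [0, 3]); the cube at (12, 9.5) is present — its section is the full 21.5×4.5 rectangle (perimeter 52.00 mm); the 16×4.5 cube at (-3, 9.5) contributes its full rectangle (perimeter 41.00 mm); Combining (union): the regions partially overlap (shared area 4.50 mm²), so the edge portions inside another operand are dropped and the merged outline is re-measured after clipping — boundary = 82.00 mm. So its perimeter = 82.00 mm. Layer 28 is larger (82.00 vs 41.00 mm).

layer 28 (z = 3.36 mm)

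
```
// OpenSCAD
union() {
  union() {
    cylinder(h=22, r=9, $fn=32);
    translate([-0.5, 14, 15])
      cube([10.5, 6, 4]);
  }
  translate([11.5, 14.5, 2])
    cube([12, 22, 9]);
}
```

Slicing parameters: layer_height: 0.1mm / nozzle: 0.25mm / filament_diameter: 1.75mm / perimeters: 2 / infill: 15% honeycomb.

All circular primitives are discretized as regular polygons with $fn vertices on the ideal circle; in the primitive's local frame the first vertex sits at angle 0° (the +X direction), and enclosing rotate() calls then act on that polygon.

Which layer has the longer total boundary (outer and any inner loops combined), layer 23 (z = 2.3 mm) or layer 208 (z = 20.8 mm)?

layer 23 (z = 2.3 mm)

Layer 23 (z = 2.3): the r=9 cylinder gives a regular 32-gon of circumradius 9 (constant along its height) (perimeter = 2·32·9.000·sin(180°/32) = 56.46 mm); the cube at (-0.5, 14) is absent (z outside [15, 19]); Combining (union): only the r=9 cylinder is present, so the union is just that shape — boundary = 56.46 mm; the cube at (11.5, 14.5) (footprint 12×22) is included at this height (perimeter 68.00 mm); Merging all regions: the 2 present regions are separate (no shared area or edge), so areas and boundary lengths simply add and each stays a separate island — boundary = 124.46 mm. So its perimeter = 124.46 mm. Layer 208 (z = 20.8): the cylinder: section is a regular 32-gon, circumradius r=9 (perimeter = 2·32·9.000·sin(180°/32) = 56.46 mm); the cube at (-0.5, 14) is not intersected at this z (z outside [15, 19]); Combining (union): only the r=9 cylinder is present, so the union is just that shape — boundary = 56.46 mm; the cube at (11.5, 14.5) does not reach this height (z outside [2, 11]); Combining (union): only the result so far is present, so the union is just that shape — boundary = 56.46 mm. So its perimeter = 56.46 mm. Layer 23 is larger (124.46 vs 56.46 mm).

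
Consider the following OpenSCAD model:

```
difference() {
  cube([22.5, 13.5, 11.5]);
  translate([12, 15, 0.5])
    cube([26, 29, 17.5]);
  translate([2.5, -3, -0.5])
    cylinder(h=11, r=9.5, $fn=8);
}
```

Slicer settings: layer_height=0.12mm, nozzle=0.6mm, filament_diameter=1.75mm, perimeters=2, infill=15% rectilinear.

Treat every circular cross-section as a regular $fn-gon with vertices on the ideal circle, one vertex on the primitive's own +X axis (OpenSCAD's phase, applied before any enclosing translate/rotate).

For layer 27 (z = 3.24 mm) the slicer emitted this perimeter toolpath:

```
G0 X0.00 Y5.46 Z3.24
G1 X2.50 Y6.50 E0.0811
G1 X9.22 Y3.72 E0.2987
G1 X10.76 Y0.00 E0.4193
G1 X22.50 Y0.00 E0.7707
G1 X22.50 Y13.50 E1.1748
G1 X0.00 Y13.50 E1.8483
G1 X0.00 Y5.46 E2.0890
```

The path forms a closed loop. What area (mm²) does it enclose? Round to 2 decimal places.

251.60 mm²

Apply the shoelace formula to the sequence of (X, Y) vertices; enclosed area = 251.60 mm².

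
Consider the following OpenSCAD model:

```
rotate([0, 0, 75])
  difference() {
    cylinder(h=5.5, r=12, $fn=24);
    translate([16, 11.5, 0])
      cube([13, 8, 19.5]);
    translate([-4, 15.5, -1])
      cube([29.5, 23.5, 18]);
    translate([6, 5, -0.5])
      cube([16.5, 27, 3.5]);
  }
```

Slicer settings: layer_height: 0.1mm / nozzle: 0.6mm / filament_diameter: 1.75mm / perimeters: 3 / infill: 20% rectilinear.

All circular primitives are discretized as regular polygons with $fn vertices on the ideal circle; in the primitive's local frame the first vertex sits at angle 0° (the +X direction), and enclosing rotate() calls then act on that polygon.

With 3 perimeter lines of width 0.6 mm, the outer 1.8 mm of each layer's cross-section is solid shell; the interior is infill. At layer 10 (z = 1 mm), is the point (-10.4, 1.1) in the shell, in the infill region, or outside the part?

At z = 1 mm: the cylinder: section is a regular 24-gon, circumradius r=12; the 13×8 cube at (16, 11.5) contributes its full rectangle; the 29.5×23.5 cube at (-4, 15.5) contributes its full rectangle; the 16.5×27 cube at (6, 5) contributes its full rectangle; Taking the first minus the rest: starting from the r=12 cylinder, the 13×8 cube at (16, 11.5) misses the remaining region (no effect); the 29.5×23.5 cube at (-4, 15.5) misses the remaining region (no effect); the 16.5×27 cube at (6, 5) partially overlaps it — only the 15.52 mm² overlap (of its 445.50 mm²) is removed, clipping the outline — 1 connected region; (whole slice rotated 75° about Z — lengths, areas and connectivity unchanged). Overall, the cross-section is a single solid region. Undo the 75° rotation: the query point maps to (-1.629, 10.330) in the un-rotated model frame. The nearest boundary edge runs (-3.11, 11.59)→(0.00, 12.00); distance from the point to it = 1.44 mm. The point is inside the cross-section, 1.44 mm from the nearest boundary — within the 1.8 mm shell band (3 × 0.6).

shell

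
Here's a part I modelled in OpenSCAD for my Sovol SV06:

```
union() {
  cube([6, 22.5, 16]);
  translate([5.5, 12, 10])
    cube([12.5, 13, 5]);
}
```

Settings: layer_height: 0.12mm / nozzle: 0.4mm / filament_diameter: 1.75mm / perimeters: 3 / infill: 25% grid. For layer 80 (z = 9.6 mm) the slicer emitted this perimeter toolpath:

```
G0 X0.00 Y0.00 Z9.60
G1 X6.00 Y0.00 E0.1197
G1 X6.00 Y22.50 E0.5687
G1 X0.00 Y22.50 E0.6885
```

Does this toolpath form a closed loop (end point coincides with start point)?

no

Start point (G0): (0.00, 0.00). End point (last G1): the path does not return to the start — open.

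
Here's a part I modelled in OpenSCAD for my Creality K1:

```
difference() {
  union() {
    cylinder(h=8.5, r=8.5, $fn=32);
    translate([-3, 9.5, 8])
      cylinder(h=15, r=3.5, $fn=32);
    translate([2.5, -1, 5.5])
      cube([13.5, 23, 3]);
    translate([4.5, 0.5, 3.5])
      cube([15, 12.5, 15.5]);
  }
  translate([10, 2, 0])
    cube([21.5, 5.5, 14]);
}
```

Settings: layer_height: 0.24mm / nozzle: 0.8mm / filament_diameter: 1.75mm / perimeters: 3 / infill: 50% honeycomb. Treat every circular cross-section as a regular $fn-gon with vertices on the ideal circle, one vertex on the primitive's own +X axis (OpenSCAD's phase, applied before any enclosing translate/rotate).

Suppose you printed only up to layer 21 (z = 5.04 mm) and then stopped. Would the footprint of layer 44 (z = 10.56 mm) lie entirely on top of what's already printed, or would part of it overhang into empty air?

part overhangs

Compare the two slices. At z = 5.04: the r=8.5 cylinder contributes a regular 32-gon of circumradius 8.5 (area = (32/2)·8.500²·sin(360°/32) = 225.52 mm²); the cylinder at (-3, 9.5) is not intersected at this z (z outside [8, 23]); the cube at (2.5, -1) is not intersected at this z (z outside [5.5, 8.5]); the cube at (4.5, 0.5) is present — its section is the full 15×12.5 rectangle (area 187.50 mm²); Taking the union: the regions partially overlap — summed areas 413.02 mm² minus the doubly-counted overlap 18.15 mm² gives 394.88 mm² — area = 394.88 mm²; the 21.5×5.5 cube at (10, 2) contributes its full rectangle (area 118.25 mm²); Taking the first minus the rest: starting from that combined region (394.88 mm²), the 21.5×5.5 cube at (10, 2) partially overlaps it — only the 52.25 mm² overlap (of its 118.25 mm²) is removed, clipping the outline — area = 342.63 mm². At z = 10.56: the cylinder is not intersected at this z (z outside [0, 8.5]); the cylinder at (-3, 9.5): section is a regular 32-gon, circumradius r=3.5 (area = (32/2)·3.500²·sin(360°/32) = 38.24 mm²); the cube at (2.5, -1) does not reach this height (z outside [5.5, 8.5]); the 15×12.5 cube at (4.5, 0.5) contributes its full rectangle (area 187.50 mm²); Taking the union: the 2 present regions are separate (no shared area or edge), so areas and boundary lengths simply add and each stays a separate island — area = 225.74 mm²; the 21.5×5.5 cube at (10, 2) contributes its full rectangle (area 118.25 mm²); Taking the first minus the rest: starting from that combined region (225.74 mm²), the 21.5×5.5 cube at (10, 2) partially overlaps it — only the 52.25 mm² overlap (of its 118.25 mm²) is removed, clipping the outline — area = 173.49 mm². Checking containment: at z = 10.56 the cross-section extends beyond the z = 5.04 cross-section by about 30.28 mm².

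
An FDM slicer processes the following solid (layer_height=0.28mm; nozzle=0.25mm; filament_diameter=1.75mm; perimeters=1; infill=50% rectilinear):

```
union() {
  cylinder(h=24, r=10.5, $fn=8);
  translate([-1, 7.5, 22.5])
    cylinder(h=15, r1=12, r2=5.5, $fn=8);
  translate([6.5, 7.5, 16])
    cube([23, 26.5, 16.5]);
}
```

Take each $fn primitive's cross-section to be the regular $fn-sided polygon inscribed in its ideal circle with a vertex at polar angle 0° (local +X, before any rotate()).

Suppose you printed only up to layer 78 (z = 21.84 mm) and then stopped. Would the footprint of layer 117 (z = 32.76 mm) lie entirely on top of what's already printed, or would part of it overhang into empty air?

part overhangs

Compare the two slices. At z = 21.84: the r=10.5 cylinder contributes a regular 8-gon of circumradius 10.5 (area = (8/2)·10.500²·sin(360°/8) = 311.83 mm²); the cone at (-1, 7.5) is absent (z outside [22.5, 37.5]); the cube at (6.5, 7.5) (footprint 23×26.5) is included at this height (area 609.50 mm²); Merging all regions: the regions partially overlap — summed areas 921.33 mm² minus the doubly-counted overlap 0.11 mm² gives 921.22 mm² — area = 921.22 mm². At z = 32.76: the cylinder does not reach this height (z outside [0, 24]); the cone at (-1, 7.5) contributes a regular 8-gon of circumradius 7.554 (interpolated between r1=12 and r2=5.5 at t=0.684) (area = (8/2)·7.554²·sin(360°/8) = 161.40 mm²); the cube at (6.5, 7.5) is absent (z outside [16, 32.5]); Combining (union): only the cone at (-1, 7.5) is present, so the union is just that shape — area = 161.40 mm². Checking containment: at z = 32.76 the cross-section extends beyond the z = 21.84 cross-section by about 59.91 mm².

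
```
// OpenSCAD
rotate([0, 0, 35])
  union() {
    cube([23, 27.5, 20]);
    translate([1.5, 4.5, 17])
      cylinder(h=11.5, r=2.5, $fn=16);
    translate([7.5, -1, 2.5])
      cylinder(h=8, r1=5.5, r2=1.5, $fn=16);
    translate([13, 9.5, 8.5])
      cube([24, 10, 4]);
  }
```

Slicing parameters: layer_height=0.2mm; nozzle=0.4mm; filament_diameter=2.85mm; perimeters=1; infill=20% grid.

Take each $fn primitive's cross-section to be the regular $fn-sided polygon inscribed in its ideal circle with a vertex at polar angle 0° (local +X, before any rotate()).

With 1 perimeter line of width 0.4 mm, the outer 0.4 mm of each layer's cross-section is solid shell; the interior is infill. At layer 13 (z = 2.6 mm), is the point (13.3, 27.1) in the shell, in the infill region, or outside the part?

outside

At z = 2.6 mm: the cube (footprint 23×27.5) is included at this height; the cylinder at (1.5, 4.5) is not intersected at this z (z outside [17, 28.5]); the cone at (7.5, -1) contributes a regular 16-gon of circumradius 5.450 (interpolated between r1=5.5 and r2=1.5 at t=0.013); the cube at (13, 9.5) does not reach this height (z outside [8.5, 12.5]); Merging all regions: the regions partially overlap (shared area 34.77 mm²), so overlapping operands fuse into one piece — 1 connected region; (whole slice rotated 35° about Z — lengths, areas and connectivity unchanged). Overall, the cross-section is a single solid region. Undo the 35° rotation: the query point maps to (26.439, 14.570) in the un-rotated model frame. The nearest boundary edge runs (23.00, 27.50)→(23.00, 0.00); distance from the point to it = 3.44 mm. The point is not inside any of the regions above, so it lies outside the cross-section (3.44 mm from the nearest boundary).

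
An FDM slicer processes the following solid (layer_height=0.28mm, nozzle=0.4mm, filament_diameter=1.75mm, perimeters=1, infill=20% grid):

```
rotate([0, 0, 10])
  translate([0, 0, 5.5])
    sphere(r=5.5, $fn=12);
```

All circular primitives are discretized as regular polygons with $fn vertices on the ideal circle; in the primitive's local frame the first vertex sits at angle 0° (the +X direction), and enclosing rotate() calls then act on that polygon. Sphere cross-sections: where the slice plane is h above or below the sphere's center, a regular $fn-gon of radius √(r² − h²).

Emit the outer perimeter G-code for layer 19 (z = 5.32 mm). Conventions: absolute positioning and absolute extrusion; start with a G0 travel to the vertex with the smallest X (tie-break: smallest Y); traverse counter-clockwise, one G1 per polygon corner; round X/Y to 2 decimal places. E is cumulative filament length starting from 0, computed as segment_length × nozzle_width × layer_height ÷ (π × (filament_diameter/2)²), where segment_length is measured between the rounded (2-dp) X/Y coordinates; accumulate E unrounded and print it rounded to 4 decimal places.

G0 X-5.41 Y-0.95 Z5.32
G1 X-4.21 Y-3.53 E0.1325
G1 X-1.88 Y-5.17 E0.2652
G1 X0.95 Y-5.41 E0.3974
G1 X3.53 Y-4.21 E0.5299
G1 X5.17 Y-1.88 E0.6626
G1 X5.41 Y0.95 E0.7948
G1 X4.21 Y3.53 E0.9273
G1 X1.88 Y5.17 E1.0600
G1 X-0.95 Y5.41 E1.1923
G1 X-3.53 Y4.21 E1.3248
G1 X-5.17 Y1.88 E1.4574
G1 X-5.41 Y-0.95 E1.5897

At z = 5.32 mm: the r=5.5 sphere contributes a regular 12-gon of circumradius √(5.5²−0.18²) = 5.497; (rotated 10° about Z; rotation is an isometry so areas/perimeters/island counts are preserved). The outline is a single polygon with 12 vertices. Extrusion per mm of travel: 0.4 × 0.28 / (π × 0.875²) = 0.046564. Accumulating E over each segment gives final E = 1.5897.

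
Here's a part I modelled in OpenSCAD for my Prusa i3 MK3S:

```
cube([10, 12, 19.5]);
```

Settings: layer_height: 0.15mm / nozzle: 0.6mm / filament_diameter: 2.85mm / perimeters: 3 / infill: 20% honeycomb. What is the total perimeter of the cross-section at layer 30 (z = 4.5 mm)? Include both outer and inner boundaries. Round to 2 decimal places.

44.00 mm

At z = 4.5 mm: the cube is present — its section is the full 10×12 rectangle (perimeter 44.00 mm). Overall, the cross-section is a single solid region. Total boundary length (outer) = 44.00 mm.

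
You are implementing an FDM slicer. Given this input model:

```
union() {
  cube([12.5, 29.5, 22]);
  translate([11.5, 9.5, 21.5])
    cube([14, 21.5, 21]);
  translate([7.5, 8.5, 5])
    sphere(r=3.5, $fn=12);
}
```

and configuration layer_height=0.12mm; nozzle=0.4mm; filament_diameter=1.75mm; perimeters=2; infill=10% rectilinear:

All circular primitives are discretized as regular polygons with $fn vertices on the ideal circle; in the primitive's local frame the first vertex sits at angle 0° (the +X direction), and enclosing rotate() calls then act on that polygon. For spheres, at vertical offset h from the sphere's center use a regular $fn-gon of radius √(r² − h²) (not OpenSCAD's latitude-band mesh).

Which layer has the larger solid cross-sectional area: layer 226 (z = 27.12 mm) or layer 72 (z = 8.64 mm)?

Layer 226 (z = 27.12): the cube does not reach this height (z outside [0, 22]); the cube at (11.5, 9.5) is present — its section is the full 14×21.5 rectangle (area 301.00 mm²); the sphere at (7.5, 8.5) is not intersected at this z (|z−center|=22.120 > r=3.5); Combining (union): only the 14×21.5 cube at (11.5, 9.5) is present, so the union is just that shape — area = 301.00 mm². So its area = 301.00 mm². Layer 72 (z = 8.64): the cube is present — its section is the full 12.5×29.5 rectangle (area 368.75 mm²); the cube at (11.5, 9.5) is not intersected at this z (z outside [21.5, 42.5]); the sphere at (7.5, 8.5) does not reach this height (|z−center|=3.640 > r=3.5); Taking the union: only the 12.5×29.5 cube is present, so the union is just that shape — area = 368.75 mm². So its area = 368.75 mm². Layer 72 is larger (368.75 vs 301.00 mm²).

layer 72 (z = 8.64 mm)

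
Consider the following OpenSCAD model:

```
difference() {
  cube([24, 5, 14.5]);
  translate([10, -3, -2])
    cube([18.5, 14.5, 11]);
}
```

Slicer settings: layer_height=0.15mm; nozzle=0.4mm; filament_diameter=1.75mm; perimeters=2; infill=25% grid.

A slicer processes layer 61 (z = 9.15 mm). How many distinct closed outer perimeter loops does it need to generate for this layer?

1

At z = 9.15 mm: the cube (footprint 24×5) is included at this height; the cube at (10, -3) is absent (z outside [-2, 9]); Taking the first minus the rest: none of the subtracted shapes is present at this height, so the 24×5 cube is unchanged — 1 connected region. The result has 1 disconnected region.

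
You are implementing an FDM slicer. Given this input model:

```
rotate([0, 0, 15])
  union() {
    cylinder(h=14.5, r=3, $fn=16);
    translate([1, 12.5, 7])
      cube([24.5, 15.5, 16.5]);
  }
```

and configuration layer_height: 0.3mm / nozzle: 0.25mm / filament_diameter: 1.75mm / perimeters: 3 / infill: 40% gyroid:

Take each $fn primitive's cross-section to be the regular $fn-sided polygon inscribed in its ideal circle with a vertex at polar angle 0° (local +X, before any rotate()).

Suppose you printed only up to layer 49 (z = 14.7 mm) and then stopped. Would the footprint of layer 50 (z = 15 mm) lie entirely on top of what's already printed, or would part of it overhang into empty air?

entirely on top

Compare the two slices. At z = 14.7: the cylinder is absent (z outside [0, 14.5]); the cube at (1, 12.5) is present — its section is the full 24.5×15.5 rectangle (area 379.75 mm²); Taking the union: only the 24.5×15.5 cube at (1, 12.5) is present, so the union is just that shape — area = 379.75 mm²; (whole slice rotated 15° about Z — lengths, areas and connectivity unchanged). At z = 15: the cylinder is absent (z outside [0, 14.5]); the cube at (1, 12.5) (footprint 24.5×15.5) is included at this height (area 379.75 mm²); Taking the union: only the 24.5×15.5 cube at (1, 12.5) is present, so the union is just that shape — area = 379.75 mm²; (whole slice rotated 15° about Z — lengths, areas and connectivity unchanged). Checking containment: the cross-section at z = 15 is a subset of the cross-section at z = 14.7.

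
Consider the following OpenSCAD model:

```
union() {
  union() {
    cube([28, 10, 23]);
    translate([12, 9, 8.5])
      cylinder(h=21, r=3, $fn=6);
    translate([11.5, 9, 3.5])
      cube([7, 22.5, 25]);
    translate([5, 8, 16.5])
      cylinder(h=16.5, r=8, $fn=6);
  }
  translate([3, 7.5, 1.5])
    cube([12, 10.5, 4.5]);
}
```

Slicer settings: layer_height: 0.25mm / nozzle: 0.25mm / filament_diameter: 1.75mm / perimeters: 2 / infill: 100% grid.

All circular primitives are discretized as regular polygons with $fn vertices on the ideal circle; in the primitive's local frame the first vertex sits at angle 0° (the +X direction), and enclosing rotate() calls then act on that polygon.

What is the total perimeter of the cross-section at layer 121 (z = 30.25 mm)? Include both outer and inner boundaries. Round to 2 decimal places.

48.00 mm

At z = 30.25 mm: the cube is absent (z outside [0, 23]); the cylinder at (12, 9) is absent (z outside [8.5, 29.5]); the cube at (11.5, 9) does not reach this height (z outside [3.5, 28.5]); the cylinder at (5, 8): section is a regular 6-gon, circumradius r=8 (perimeter = 2·6·8.000·sin(180°/6) = 48.00 mm); Merging all regions: only the r=8 cylinder at (5, 8) is present, so the union is just that shape — boundary = 48.00 mm; the cube at (3, 7.5) does not reach this height (z outside [1.5, 6]); Merging all regions: only the result so far is present, so the union is just that shape — boundary = 48.00 mm. Overall, the cross-section is a single solid region. Total boundary length (outer) = 48.00 mm.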